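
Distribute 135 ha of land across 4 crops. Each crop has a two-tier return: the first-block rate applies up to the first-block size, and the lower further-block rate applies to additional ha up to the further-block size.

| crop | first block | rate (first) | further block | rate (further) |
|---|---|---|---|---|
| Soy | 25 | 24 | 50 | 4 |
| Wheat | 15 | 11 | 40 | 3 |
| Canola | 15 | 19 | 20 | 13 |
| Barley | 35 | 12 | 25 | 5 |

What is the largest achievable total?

1855

Rank every tier by rate: Soy/tier1 24 > Canola/tier1 19 > Canola/tier2 13 > Barley/tier1 12 > Wheat/tier1 11 > Barley/tier2 5 > Soy/tier2 4 > Wheat/tier2 3.
Soy tier1 at 24: fill all 25 ; 110 left.
Fill Canola tier1 block (15 at 19) ; 95 left.
Canola tier2 at 13: fill all 20 ; 75 left.
Fill Barley tier1 block (35 at 12) ; 40 left.
Wheat tier1 at 11: fill all 15 ; 25 left.
Fill Barley tier2 block (25 at 5) ; 0 left.
Total = 24×25 + 19×15 + 13×20 + 12×35 + 11×15 + 5×25 = 1855.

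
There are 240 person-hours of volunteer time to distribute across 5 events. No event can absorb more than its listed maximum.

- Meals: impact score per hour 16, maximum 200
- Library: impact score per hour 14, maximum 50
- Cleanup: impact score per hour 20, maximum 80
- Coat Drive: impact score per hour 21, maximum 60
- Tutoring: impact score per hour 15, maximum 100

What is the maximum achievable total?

4460

Rank by impact score per hour: Coat Drive 21 > Cleanup 20 > Meals 16 > Tutoring 15 > Library 14.
Coat Drive: +60 to 60 (cap) → 180 left.
Cleanup takes 80 to reach its cap of 80 → 100 left.
Meals: +100 (room for 200) → 100. Pool exhausted.
Total = 16×100 + 20×80 + 21×60 = 4460.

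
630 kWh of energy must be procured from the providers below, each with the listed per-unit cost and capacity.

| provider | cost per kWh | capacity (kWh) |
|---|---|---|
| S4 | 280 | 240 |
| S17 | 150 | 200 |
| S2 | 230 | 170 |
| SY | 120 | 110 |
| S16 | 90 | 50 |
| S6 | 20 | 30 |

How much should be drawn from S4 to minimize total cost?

70

Cheapest first:
S6 (20): use full 30 ; 600 kWh to go.
S16 at 90: take all 50 kWh ; 550 still needed.
SY at 120: take all 110 kWh ; 440 still needed.
Take 200 from S17 at 150 ; need 240 more.
S2 at 230: take all 170 kWh ; 70 still needed.
Take 70 from S4 at 280 to finish.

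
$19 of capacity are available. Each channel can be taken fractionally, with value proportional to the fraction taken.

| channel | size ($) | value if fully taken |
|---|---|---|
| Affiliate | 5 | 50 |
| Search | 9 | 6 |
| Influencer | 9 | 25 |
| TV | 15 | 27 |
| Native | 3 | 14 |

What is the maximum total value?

92.6

Rank by value-to-size ratio: Affiliate 50/5≈10, Native 14/3≈4.67, Influencer 25/9≈2.78, TV 27/15≈1.8, Search 6/9≈0.667.
Affiliate: take in full, 5 $ for value 50 → 14 left.
Take all of Native (3 $, value 14) → 11 $ left.
Influencer: take in full, 9 $ for value 25 → 2 left.
Fill the last 2 $ with part of TV: 2/15 of it earns 3.6.
Total value = 92.6.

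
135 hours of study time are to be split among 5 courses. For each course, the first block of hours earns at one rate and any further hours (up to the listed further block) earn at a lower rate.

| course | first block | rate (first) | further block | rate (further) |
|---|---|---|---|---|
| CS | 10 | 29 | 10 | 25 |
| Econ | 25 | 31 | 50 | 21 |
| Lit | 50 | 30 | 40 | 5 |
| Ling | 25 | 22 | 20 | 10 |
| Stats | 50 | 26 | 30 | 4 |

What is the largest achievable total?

3865

Order all 10 blocks by rate: Econ/T1 31 > Lit/T1 30 > CS/T1 29 > Stats/T1 26 > CS/T2 25 > Ling/T1 22 > Econ/T2 21 > Ling/T2 10 > Lit/T2 5 > Stats/T2 4.
Econ/T1 (31): +25 → 110 left.
Lit T1 at 30: fill all 50 → 60 left.
CS T1 at 29: fill all 10 → 50 left.
Stats/T1 (26): +50 → 0 left.
Total = 31×25 + 30×50 + 29×10 + 26×50 = 3865.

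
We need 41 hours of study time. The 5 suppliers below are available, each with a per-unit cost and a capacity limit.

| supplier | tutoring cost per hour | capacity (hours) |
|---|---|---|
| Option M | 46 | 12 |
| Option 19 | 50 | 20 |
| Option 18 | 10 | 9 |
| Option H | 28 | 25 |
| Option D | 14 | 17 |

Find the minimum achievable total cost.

748

Cheapest first:
Option 18 at 10: take all 9 hours → 32 still needed.
Option D at 14: take all 17 hours → 15 still needed.
Option H at 28: take 15 of its 25 → requirement met.
Option M, Option 19: unused.
Cost = 9×10 + 17×14 + 15×28 = 748.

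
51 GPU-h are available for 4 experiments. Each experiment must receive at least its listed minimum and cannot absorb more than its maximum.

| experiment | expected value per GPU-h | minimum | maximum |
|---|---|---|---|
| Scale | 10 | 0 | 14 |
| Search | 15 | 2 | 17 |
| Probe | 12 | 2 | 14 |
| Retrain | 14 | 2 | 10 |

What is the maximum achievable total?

663

Meeting every minimum uses 0+2+2+2 = 6 GPU-h, leaving 45.
Order the experiments by expected value per GPU-h: Search 15 > Retrain 14 > Probe 12 > Scale 10.
Search takes 15 more to reach its cap of 17 — 30 left.
Retrain: +8 to 10 (cap) — 22 left.
Probe: +12 to 14 (cap) — 10 left.
Scale: +10 (room for 14) → 10. Pool exhausted.
Total = 10×10 + 15×17 + 12×14 + 14×10 = 663.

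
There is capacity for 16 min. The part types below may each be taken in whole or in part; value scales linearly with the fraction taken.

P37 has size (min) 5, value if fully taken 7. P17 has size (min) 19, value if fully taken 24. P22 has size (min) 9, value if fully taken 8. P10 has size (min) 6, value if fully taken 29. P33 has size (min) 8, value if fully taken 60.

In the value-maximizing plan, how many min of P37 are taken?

Rank by value-to-size ratio: P33 60/8≈7.5, P10 29/6≈4.83, P37 7/5≈1.4, P17 24/19≈1.26, P22 8/9≈0.889.
All 8 min of P33 fit (value 60) — 8 remain.
Take all of P10 (6 min, value 29) — 2 min left.
2 min left: a 2/5 share of P37 gives 7×2/5 = 2.8.

2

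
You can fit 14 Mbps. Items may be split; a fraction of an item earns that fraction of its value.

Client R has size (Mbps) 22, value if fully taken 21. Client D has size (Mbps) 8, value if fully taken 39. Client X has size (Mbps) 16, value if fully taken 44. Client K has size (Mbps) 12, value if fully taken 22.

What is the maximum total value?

Rank by value-to-size ratio: Client D 39/8≈4.88, Client X 44/16≈2.75, Client K 22/12≈1.83, Client R 21/22≈0.955.
Client D: take in full, 8 Mbps for value 39 ; 6 left.
Only 6 Mbps remain; take 6/16 of Client X for value 44×6/16 = 16.5.
Total value = 55.5.

55.5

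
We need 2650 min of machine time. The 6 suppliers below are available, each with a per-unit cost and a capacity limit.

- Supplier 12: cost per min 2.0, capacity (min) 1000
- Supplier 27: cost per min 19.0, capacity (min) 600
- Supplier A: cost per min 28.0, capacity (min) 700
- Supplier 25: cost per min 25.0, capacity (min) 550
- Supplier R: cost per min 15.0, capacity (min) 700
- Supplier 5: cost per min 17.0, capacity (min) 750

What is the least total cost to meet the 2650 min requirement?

Cheapest first:
Supplier 12 (2.0): use full 1000 ; 1650 min to go.
Take 700 from Supplier R at 15.0 ; need 950 more.
Supplier 5 (17.0): use full 750 ; 200 min to go.
Take 200 from Supplier 27 at 19.0 to finish.
Supplier 25, Supplier A: unused.
Cost = 1000×2.0 + 700×15.0 + 750×17.0 + 200×19.0 = 29050.

29050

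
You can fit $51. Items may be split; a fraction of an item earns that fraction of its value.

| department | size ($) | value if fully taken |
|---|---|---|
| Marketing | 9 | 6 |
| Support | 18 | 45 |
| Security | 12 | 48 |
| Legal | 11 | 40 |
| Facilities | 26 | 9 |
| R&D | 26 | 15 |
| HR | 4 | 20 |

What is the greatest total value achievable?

Sort by value density: HR 20/4≈5, Security 48/12≈4, Legal 40/11≈3.64, Support 45/18≈2.5, Marketing 6/9≈0.667, R&D 15/26≈0.577, Facilities 9/26≈0.346.
HR: take in full, 4 $ for value 20 — 47 left.
Security: take in full, 12 $ for value 48 — 35 left.
Legal: take in full, 11 $ for value 40 — 24 left.
Take all of Support (18 $, value 45) — 6 $ left.
6 $ left: a 6/9 share of Marketing gives 6×6/9 = 4.
Total value = 157.

157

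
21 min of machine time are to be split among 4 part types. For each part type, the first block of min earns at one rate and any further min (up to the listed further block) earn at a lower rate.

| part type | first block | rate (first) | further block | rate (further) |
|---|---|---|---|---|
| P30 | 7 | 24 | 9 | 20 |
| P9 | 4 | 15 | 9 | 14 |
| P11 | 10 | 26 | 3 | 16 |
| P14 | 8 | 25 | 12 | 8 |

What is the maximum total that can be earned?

532

Order all 8 blocks by rate: P11/first 26 > P14/first 25 > P30/first 24 > P30/second 20 > P11/second 16 > P9/first 15 > P9/second 14 > P14/second 8.
Fill P11 first block (10 at 26) ; 11 left.
P14 first at 25: fill all 8 ; 3 left.
3 remain; put them into P30 first at 24.
Total = 26×10 + 25×8 + 24×3 = 532.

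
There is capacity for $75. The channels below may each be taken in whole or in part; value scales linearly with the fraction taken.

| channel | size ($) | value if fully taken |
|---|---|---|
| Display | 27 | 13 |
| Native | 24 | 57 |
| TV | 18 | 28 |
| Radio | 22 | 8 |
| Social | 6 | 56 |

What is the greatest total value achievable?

Sort by value density: Social 56/6≈9.33, Native 57/24≈2.38, TV 28/18≈1.56, Display 13/27≈0.481, Radio 8/22≈0.364.
Social: take in full, 6 $ for value 56 ; 69 left.
All 24 $ of Native fit (value 57) ; 45 remain.
TV: take in full, 18 $ for value 28 ; 27 left.
Display: take in full, 27 $ for value 13 ; 0 left.
Total value = 154.

154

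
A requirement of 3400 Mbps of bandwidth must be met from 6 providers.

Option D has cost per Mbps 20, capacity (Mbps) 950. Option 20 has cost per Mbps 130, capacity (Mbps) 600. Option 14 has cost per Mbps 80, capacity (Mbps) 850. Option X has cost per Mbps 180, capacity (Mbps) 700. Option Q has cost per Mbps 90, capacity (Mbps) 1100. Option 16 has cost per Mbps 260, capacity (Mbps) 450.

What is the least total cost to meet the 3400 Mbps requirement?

251000

Use providers in increasing cost order.
Option D (20): use full 950 — 2450 Mbps to go.
Option 14 (80): use full 850 — 1600 Mbps to go.
Take 1100 from Option Q at 90 — need 500 more.
Option 20 at 130: take 500 of its 600 — requirement met.
Option X, Option 16: unused.
Cost = 950×20 + 850×80 + 1100×90 + 500×130 = 251000.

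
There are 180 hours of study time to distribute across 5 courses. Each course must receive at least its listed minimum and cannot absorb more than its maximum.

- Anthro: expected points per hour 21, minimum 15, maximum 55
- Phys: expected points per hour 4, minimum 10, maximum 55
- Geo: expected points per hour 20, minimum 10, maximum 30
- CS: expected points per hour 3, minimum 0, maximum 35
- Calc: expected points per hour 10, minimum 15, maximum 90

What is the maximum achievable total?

Meeting every minimum uses 15+10+10+0+15 = 50 hours, leaving 130.
Order the courses by expected points per hour: Anthro 21 > Geo 20 > Calc 10 > Phys 4 > CS 3.
Anthro takes 40 more to reach its cap of 55 → 90 left.
Give Geo 20 more to hit its cap of 30 → 70 left.
Calc: +70 (room for 75) → 85. Pool exhausted.
Total = 21×55 + 4×10 + 20×30 + 10×85 = 2645.

2645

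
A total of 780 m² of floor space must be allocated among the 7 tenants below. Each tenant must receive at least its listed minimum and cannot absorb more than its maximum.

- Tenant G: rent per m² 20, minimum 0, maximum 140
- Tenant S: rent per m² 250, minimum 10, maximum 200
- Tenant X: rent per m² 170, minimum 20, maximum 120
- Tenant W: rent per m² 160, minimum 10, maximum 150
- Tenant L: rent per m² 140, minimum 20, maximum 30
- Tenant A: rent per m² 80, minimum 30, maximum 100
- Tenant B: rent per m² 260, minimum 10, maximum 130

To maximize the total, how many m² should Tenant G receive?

50

Meeting every minimum uses 0+10+20+10+20+30+10 = 100 m², leaving 680.
Highest rent per m² first: Tenant B 260 > Tenant S 250 > Tenant X 170 > Tenant W 160 > Tenant L 140 > Tenant A 80 > Tenant G 20.
Give Tenant B 120 more to hit its cap of 130 ; 560 left.
Tenant S: +190 to 200 (cap) ; 370 left.
Tenant X: +100 to 120 (cap) ; 270 left.
Tenant W: +140 to 150 (cap) ; 130 left.
Tenant L takes 10 more to reach its cap of 30 ; 120 left.
Give Tenant A 70 more to hit its cap of 100 ; 50 left.
Tenant G has room for 140 more but only 50 remain, so it gets 50.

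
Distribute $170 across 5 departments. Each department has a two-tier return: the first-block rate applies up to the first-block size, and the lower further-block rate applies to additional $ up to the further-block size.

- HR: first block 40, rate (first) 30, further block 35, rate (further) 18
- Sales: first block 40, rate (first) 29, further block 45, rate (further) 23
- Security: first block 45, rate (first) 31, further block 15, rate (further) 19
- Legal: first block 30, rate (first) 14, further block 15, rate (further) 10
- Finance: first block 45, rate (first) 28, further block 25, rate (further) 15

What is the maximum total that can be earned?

Treat each block as its own option and order by rate: Security/first 31 > HR/first 30 > Sales/first 29 > Finance/first 28 > Sales/second 23 > Security/second 19 > HR/second 18 > Finance/second 15 > Legal/first 14 > Legal/second 10.
Security/first (31): +45 ; 125 left.
HR/first (30): +40 ; 85 left.
Sales/first (29): +40 ; 45 left.
Finance/first (28): +45 ; 0 left.
Total = 31×45 + 30×40 + 29×40 + 28×45 = 5015.

5015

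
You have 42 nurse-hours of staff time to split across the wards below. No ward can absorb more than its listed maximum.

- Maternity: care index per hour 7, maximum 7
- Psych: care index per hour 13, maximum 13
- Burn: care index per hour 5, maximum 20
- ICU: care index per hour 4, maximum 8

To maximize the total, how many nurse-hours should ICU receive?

2

Rank by care index per hour: Psych 13 > Maternity 7 > Burn 5 > ICU 4.
Psych takes 13 to reach its cap of 13 ; 29 left.
Give Maternity 7 to hit its cap of 7 ; 22 left.
Burn: +20 to 20 (cap) ; 2 left.
ICU: +2 (room for 8) → 2. Pool exhausted.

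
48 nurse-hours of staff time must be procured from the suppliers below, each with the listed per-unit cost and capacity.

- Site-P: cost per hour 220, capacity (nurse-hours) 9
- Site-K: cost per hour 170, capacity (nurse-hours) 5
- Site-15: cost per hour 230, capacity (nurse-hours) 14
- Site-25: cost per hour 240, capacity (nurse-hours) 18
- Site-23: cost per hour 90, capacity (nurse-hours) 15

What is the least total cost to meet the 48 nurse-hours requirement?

8600

Use suppliers in increasing cost order.
Site-23 (90): use full 15 ; 33 nurse-hours to go.
Take 5 from Site-K at 170 ; need 28 more.
Site-P at 220: take all 9 nurse-hours ; 19 still needed.
Take 14 from Site-15 at 230 ; need 5 more.
Site-25 (240): take the remaining 5 ; done.
Cost = 15×90 + 5×170 + 9×220 + 14×230 + 5×240 = 8600.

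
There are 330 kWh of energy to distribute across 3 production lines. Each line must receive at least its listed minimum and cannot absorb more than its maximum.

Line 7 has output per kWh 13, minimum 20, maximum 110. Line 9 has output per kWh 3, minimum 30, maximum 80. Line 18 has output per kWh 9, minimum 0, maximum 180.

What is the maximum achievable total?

Meeting every minimum uses 20+30+0 = 50 kWh, leaving 280.
Highest output per kWh first: Line 7 13 > Line 18 9 > Line 9 3.
Line 7: +90 to 110 (cap) — 190 left.
Line 18 takes 180 more to reach its cap of 180 — 10 left.
Only 10 left; Line 9 takes them to reach 40.
Total = 13×110 + 3×40 + 9×180 = 3170.

3170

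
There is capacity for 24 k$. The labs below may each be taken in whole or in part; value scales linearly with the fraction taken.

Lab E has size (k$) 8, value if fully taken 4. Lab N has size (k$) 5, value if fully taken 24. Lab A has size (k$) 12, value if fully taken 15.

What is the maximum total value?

42.5

Best value per unit of size first: Lab N 24/5≈4.8, Lab A 15/12≈1.25, Lab E 4/8≈0.5.
All 5 k$ of Lab N fit (value 24) ; 19 remain.
Lab A: take in full, 12 k$ for value 15 ; 7 left.
7 k$ left: a 7/8 share of Lab E gives 4×7/8 = 3.5.
Total value = 42.5.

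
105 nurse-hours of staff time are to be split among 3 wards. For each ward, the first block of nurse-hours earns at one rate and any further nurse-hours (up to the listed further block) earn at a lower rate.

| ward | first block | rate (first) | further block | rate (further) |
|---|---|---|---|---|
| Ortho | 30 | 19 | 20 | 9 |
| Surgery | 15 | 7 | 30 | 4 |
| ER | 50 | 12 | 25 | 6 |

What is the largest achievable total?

1385

Order all 6 blocks by rate: Ortho/tier1 19 > ER/tier1 12 > Ortho/tier2 9 > Surgery/tier1 7 > ER/tier2 6 > Surgery/tier2 4.
Ortho tier1 at 19: fill all 30 — 75 left.
Fill ER tier1 block (50 at 12) — 25 left.
Ortho/tier2 (9): +20 — 5 left.
5 remain; put them into Surgery tier1 at 7.
Total = 19×30 + 12×50 + 9×20 + 7×5 = 1385.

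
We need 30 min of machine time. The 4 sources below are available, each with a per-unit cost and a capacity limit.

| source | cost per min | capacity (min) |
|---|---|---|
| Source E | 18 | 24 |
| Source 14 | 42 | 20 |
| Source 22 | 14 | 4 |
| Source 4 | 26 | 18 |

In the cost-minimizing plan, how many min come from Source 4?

Use sources in increasing cost order.
Source 22 at 14: take all 4 min → 26 still needed.
Take 24 from Source E at 18 → need 2 more.
Source 4 (26): take the remaining 2 → done.
Source 14: unused.

2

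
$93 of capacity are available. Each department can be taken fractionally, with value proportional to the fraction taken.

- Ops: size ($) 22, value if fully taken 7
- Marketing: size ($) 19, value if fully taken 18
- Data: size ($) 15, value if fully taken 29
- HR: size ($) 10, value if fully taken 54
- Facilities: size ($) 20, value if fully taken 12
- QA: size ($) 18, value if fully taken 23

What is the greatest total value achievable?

139.5

Best value per unit of size first: HR 54/10≈5.4, Data 29/15≈1.93, QA 23/18≈1.28, Marketing 18/19≈0.947, Facilities 12/20≈0.6, Ops 7/22≈0.318.
All 10 $ of HR fit (value 54) ; 83 remain.
Take all of Data (15 $, value 29) ; 68 $ left.
Take all of QA (18 $, value 23) ; 50 $ left.
All 19 $ of Marketing fit (value 18) ; 31 remain.
All 20 $ of Facilities fit (value 12) ; 11 remain.
Fill the last 11 $ with part of Ops: 11/22 of it earns 3.5.
Total value = 139.5.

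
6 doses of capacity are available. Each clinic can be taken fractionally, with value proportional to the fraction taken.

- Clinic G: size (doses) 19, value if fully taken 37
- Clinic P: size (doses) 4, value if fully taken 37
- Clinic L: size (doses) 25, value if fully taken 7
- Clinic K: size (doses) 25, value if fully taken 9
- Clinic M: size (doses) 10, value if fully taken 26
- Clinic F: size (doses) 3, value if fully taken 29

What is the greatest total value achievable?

56.75

Best value per unit of size first: Clinic F 29/3≈9.67, Clinic P 37/4≈9.25, Clinic M 26/10≈2.6, Clinic G 37/19≈1.95, Clinic K 9/25≈0.36, Clinic L 7/25≈0.28.
Take all of Clinic F (3 doses, value 29) — 3 doses left.
Fill the last 3 doses with part of Clinic P: 3/4 of it earns 27.75.
Total value = 56.75.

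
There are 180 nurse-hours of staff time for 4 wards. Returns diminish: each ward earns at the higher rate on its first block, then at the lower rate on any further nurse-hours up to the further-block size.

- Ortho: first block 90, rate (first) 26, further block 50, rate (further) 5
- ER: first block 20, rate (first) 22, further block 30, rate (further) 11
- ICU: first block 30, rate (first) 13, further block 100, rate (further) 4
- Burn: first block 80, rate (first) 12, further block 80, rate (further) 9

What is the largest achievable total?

3650

Treat each block as its own option and order by rate: Ortho/T1 26 > ER/T1 22 > ICU/T1 13 > Burn/T1 12 > ER/T2 11 > Burn/T2 9 > Ortho/T2 5 > ICU/T2 4.
Ortho/T1 (26): +90 — 90 left.
ER T1 at 22: fill all 20 — 70 left.
ICU T1 at 13: fill all 30 — 40 left.
Burn T1 at 12: only 40 left, fill 40.
Total = 26×90 + 22×20 + 13×30 + 12×40 = 3650.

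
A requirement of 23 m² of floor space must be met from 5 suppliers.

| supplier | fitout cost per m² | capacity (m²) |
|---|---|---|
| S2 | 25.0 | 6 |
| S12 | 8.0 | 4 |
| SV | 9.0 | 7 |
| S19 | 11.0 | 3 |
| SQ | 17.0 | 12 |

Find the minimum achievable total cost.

281

Use suppliers in increasing cost order.
Take 4 from S12 at 8.0 → need 19 more.
Take 7 from SV at 9.0 → need 12 more.
S19 at 11.0: take all 3 m² → 9 still needed.
SQ at 17.0: take 9 of its 12 → requirement met.
S2: unused.
Cost = 4×8.0 + 7×9.0 + 3×11.0 + 9×17.0 = 281.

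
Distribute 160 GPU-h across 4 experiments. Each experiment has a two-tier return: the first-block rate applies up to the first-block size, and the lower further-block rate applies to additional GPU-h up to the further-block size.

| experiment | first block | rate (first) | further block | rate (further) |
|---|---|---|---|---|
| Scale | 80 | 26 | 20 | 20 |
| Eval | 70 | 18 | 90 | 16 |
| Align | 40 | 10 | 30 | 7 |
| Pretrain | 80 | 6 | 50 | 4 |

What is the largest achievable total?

Treat each block as its own option and order by rate: Scale/T1 26 > Scale/T2 20 > Eval/T1 18 > Eval/T2 16 > Align/T1 10 > Align/T2 7 > Pretrain/T1 6 > Pretrain/T2 4.
Scale/T1 (26): +80 → 80 left.
Scale T2 at 20: fill all 20 → 60 left.
Eval/T1: +60 of 70 at 18; pool empty.
Total = 26×80 + 20×20 + 18×60 = 3560.

3560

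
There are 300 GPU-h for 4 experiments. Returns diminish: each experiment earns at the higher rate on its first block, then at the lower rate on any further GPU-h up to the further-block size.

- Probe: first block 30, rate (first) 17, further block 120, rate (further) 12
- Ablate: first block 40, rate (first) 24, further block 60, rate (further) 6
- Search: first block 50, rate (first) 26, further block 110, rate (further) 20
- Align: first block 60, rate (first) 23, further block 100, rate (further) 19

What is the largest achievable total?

6600

Order all 8 blocks by rate: Search/T1 26 > Ablate/T1 24 > Align/T1 23 > Search/T2 20 > Align/T2 19 > Probe/T1 17 > Probe/T2 12 > Ablate/T2 6.
Search/T1 (26): +50 → 250 left.
Ablate T1 at 24: fill all 40 → 210 left.
Fill Align T1 block (60 at 23) → 150 left.
Search T2 at 20: fill all 110 → 40 left.
40 remain; put them into Align T2 at 19.
Total = 26×50 + 24×40 + 23×60 + 20×110 + 19×40 = 6600.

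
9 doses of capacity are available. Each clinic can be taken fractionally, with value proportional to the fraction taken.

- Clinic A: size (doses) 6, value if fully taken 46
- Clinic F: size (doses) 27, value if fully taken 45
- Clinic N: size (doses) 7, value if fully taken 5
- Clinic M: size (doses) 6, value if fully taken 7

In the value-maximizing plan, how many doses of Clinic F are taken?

3

Rank by value-to-size ratio: Clinic A 46/6≈7.67, Clinic F 45/27≈1.67, Clinic M 7/6≈1.17, Clinic N 5/7≈0.714.
Take all of Clinic A (6 doses, value 46) → 3 doses left.
Only 3 doses remain; take 3/27 of Clinic F for value 45×3/27 = 5.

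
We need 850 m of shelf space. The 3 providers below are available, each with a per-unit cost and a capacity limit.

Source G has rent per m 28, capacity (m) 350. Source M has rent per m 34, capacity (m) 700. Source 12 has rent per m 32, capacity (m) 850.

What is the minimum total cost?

Cheapest first:
Take 350 from Source G at 28 → need 500 more.
Source 12 at 32: take 500 of its 850 → requirement met.
Source M: unused.
Cost = 350×28 + 500×32 = 25800.

25800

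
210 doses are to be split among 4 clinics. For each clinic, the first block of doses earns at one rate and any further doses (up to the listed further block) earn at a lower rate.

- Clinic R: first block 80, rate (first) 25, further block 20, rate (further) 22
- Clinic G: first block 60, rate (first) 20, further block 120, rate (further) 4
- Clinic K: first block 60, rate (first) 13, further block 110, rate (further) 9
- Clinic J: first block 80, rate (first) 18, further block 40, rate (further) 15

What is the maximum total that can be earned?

4540

Order all 8 blocks by rate: Clinic R/first 25 > Clinic R/second 22 > Clinic G/first 20 > Clinic J/first 18 > Clinic J/second 15 > Clinic K/first 13 > Clinic K/second 9 > Clinic G/second 4.
Fill Clinic R first block (80 at 25) → 130 left.
Clinic R/second (22): +20 → 110 left.
Fill Clinic G first block (60 at 20) → 50 left.
Clinic J/first: +50 of 80 at 18; pool empty.
Total = 25×80 + 22×20 + 20×60 + 18×50 = 4540.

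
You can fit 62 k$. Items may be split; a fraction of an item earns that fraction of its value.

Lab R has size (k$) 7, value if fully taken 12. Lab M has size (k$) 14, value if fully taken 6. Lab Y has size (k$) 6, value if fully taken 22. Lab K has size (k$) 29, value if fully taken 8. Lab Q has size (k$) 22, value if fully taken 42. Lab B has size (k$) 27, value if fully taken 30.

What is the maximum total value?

Rank by value-to-size ratio: Lab Y 22/6≈3.67, Lab Q 42/22≈1.91, Lab R 12/7≈1.71, Lab B 30/27≈1.11, Lab M 6/14≈0.429, Lab K 8/29≈0.276.
All 6 k$ of Lab Y fit (value 22) ; 56 remain.
All 22 k$ of Lab Q fit (value 42) ; 34 remain.
All 7 k$ of Lab R fit (value 12) ; 27 remain.
All 27 k$ of Lab B fit (value 30) ; 0 remain.
Total value = 106.

106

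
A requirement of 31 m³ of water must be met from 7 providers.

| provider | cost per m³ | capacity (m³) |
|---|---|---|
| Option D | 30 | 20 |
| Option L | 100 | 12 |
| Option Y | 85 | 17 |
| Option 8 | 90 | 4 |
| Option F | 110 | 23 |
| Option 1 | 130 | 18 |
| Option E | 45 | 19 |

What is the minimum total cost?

Use providers in increasing cost order.
Option D (30): use full 20 ; 11 m³ to go.
Option E at 45: take 11 of its 19 ; requirement met.
Option Y, Option 8, Option L, Option F, Option 1: unused.
Cost = 20×30 + 11×45 = 1095.

1095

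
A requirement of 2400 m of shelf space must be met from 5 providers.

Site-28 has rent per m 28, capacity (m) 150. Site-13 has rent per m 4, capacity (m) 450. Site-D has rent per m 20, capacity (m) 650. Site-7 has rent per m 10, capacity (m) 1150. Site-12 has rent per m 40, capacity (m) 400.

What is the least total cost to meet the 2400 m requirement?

30500

Cheapest first:
Site-13 (4): use full 450 ; 1950 m to go.
Take 1150 from Site-7 at 10 ; need 800 more.
Take 650 from Site-D at 20 ; need 150 more.
Site-28 (28): use full 150 ; 0 m to go.
Site-12: unused.
Cost = 450×4 + 1150×10 + 650×20 + 150×28 = 30500.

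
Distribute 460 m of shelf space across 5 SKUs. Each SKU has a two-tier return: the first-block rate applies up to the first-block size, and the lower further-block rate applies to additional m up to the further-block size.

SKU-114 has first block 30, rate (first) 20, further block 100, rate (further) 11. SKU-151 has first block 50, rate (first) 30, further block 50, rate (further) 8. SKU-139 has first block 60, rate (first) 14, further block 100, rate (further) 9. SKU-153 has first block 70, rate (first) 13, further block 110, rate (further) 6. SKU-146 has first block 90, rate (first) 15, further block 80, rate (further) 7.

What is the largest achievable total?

6840

Treat each block as its own option and order by rate: SKU-151/T1 30 > SKU-114/T1 20 > SKU-146/T1 15 > SKU-139/T1 14 > SKU-153/T1 13 > SKU-114/T2 11 > SKU-139/T2 9 > SKU-151/T2 8 > SKU-146/T2 7 > SKU-153/T2 6.
Fill SKU-151 T1 block (50 at 30) ; 410 left.
SKU-114/T1 (20): +30 ; 380 left.
SKU-146 T1 at 15: fill all 90 ; 290 left.
SKU-139 T1 at 14: fill all 60 ; 230 left.
SKU-153 T1 at 13: fill all 70 ; 160 left.
SKU-114/T2 (11): +100 ; 60 left.
SKU-139 T2 at 9: only 60 left, fill 60.
Total = 30×50 + 20×30 + 15×90 + 14×60 + 13×70 + 11×100 + 9×60 = 6840.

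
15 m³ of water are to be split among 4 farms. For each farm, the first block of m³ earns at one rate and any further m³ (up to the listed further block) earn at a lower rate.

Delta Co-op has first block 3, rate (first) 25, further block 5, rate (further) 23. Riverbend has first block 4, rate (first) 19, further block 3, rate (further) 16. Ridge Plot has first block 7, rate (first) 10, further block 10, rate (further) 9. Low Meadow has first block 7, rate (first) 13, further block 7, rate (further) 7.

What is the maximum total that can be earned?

Rank every tier by rate: Delta Co-op/first 25 > Delta Co-op/second 23 > Riverbend/first 19 > Riverbend/second 16 > Low Meadow/first 13 > Ridge Plot/first 10 > Ridge Plot/second 9 > Low Meadow/second 7.
Fill Delta Co-op first block (3 at 25) ; 12 left.
Fill Delta Co-op second block (5 at 23) ; 7 left.
Riverbend first at 19: fill all 4 ; 3 left.
Riverbend/second (16): +3 ; 0 left.
Total = 25×3 + 23×5 + 19×4 + 16×3 = 314.

314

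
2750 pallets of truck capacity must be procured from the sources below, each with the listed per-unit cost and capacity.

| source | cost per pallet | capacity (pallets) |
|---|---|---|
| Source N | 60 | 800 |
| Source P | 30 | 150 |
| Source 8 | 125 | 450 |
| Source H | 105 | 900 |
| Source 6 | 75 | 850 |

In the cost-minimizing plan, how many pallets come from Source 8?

Use sources in increasing cost order.
Source P at 30: take all 150 pallets → 2600 still needed.
Source N at 60: take all 800 pallets → 1800 still needed.
Take 850 from Source 6 at 75 → need 950 more.
Source H at 105: take all 900 pallets → 50 still needed.
Take 50 from Source 8 at 125 to finish.

50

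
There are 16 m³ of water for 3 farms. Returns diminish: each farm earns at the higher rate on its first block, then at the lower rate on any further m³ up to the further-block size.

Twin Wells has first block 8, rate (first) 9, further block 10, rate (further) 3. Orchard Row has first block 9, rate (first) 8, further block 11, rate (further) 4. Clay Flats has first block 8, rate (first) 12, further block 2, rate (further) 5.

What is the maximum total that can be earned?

Rank every tier by rate: Clay Flats/first 12 > Twin Wells/first 9 > Orchard Row/first 8 > Clay Flats/second 5 > Orchard Row/second 4 > Twin Wells/second 3.
Clay Flats/first (12): +8 ; 8 left.
Fill Twin Wells first block (8 at 9) ; 0 left.
Total = 12×8 + 9×8 = 168.

168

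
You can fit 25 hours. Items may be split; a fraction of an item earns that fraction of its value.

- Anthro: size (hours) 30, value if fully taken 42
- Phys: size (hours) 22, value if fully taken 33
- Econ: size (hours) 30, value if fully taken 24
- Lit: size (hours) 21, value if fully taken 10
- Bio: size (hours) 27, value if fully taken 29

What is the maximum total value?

Sort by value density: Phys 33/22≈1.5, Anthro 42/30≈1.4, Bio 29/27≈1.07, Econ 24/30≈0.8, Lit 10/21≈0.476.
Take all of Phys (22 hours, value 33) ; 3 hours left.
Fill the last 3 hours with part of Anthro: 3/30 of it earns 4.2.
Total value = 37.2.

37.2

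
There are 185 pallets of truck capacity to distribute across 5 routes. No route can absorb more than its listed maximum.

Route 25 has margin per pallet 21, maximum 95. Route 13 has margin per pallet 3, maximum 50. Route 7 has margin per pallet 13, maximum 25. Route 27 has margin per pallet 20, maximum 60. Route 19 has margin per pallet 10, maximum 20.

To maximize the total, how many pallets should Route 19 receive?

5

Highest margin per pallet first: Route 25 21 > Route 27 20 > Route 7 13 > Route 19 10 > Route 13 3.
Route 25: +95 to 95 (cap) → 90 left.
Give Route 27 60 to hit its cap of 60 → 30 left.
Route 7 takes 25 to reach its cap of 25 → 5 left.
Route 19 has room for 20 but only 5 remain, so it gets 5.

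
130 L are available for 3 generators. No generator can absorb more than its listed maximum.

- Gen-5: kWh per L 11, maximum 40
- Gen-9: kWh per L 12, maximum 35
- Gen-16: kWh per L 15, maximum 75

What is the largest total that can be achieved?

1765

Rank by kWh per L: Gen-16 15 > Gen-9 12 > Gen-5 11.
Gen-16: +75 to 75 (cap) — 55 left.
Gen-9: +35 to 35 (cap) — 20 left.
Gen-5: +20 (room for 40) → 20. Pool exhausted.
Total = 11×20 + 12×35 + 15×75 = 1765.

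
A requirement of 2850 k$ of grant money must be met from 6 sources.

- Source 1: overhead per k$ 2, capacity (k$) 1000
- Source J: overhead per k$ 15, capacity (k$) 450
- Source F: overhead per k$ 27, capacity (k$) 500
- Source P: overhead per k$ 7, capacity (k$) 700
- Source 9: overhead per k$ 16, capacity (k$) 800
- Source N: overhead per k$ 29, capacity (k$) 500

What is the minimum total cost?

24850

Fill from the cheapest source first.
Source 1 at 2: take all 1000 k$ ; 1850 still needed.
Source P (7): use full 700 ; 1150 k$ to go.
Take 450 from Source J at 15 ; need 700 more.
Source 9 at 16: take 700 of its 800 ; requirement met.
Source F, Source N: unused.
Cost = 1000×2 + 700×7 + 450×15 + 700×16 = 24850.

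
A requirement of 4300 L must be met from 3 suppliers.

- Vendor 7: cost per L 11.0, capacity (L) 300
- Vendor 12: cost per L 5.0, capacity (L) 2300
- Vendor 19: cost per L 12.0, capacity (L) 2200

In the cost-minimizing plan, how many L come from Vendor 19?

1700

Use suppliers in increasing cost order.
Vendor 12 (5.0): use full 2300 → 2000 L to go.
Vendor 7 at 11.0: take all 300 L → 1700 still needed.
Vendor 19 (12.0): take the remaining 1700 → done.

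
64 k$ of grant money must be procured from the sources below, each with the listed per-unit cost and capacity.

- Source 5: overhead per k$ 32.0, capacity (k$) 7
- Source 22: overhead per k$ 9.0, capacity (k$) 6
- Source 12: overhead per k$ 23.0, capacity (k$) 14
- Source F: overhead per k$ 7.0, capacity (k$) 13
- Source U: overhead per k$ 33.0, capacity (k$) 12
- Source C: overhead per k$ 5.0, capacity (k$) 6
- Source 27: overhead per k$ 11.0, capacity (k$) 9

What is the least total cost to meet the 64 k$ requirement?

Cheapest first:
Source C (5.0): use full 6 — 58 k$ to go.
Source F (7.0): use full 13 — 45 k$ to go.
Source 22 (9.0): use full 6 — 39 k$ to go.
Source 27 at 11.0: take all 9 k$ — 30 still needed.
Take 14 from Source 12 at 23.0 — need 16 more.
Take 7 from Source 5 at 32.0 — need 9 more.
Take 9 from Source U at 33.0 to finish.
Cost = 6×5.0 + 13×7.0 + 6×9.0 + 9×11.0 + 14×23.0 + 7×32.0 + 9×33.0 = 1117.

1117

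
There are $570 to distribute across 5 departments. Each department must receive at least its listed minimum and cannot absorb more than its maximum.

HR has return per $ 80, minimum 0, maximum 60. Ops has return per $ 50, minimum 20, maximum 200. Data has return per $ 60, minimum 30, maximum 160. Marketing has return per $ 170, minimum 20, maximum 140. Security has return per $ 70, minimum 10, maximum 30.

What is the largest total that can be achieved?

49300

Meeting every minimum uses 0+20+30+20+10 = 80 $, leaving 490.
Rank by return per $: Marketing 170 > HR 80 > Security 70 > Data 60 > Ops 50.
Give Marketing 120 more to hit its cap of 140 — 370 left.
HR takes 60 more to reach its cap of 60 — 310 left.
Security takes 20 more to reach its cap of 30 — 290 left.
Give Data 130 more to hit its cap of 160 — 160 left.
Ops: +160 (room for 180) → 180. Pool exhausted.
Total = 80×60 + 50×180 + 60×160 + 170×140 + 70×30 = 49300.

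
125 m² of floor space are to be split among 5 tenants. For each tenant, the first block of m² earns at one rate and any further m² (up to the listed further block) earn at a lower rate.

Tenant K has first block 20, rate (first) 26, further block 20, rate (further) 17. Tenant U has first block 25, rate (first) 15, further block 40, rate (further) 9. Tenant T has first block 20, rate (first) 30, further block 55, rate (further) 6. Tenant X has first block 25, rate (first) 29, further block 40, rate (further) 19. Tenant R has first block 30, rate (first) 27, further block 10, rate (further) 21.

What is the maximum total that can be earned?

Treat each block as its own option and order by rate: Tenant T/tier1 30 > Tenant X/tier1 29 > Tenant R/tier1 27 > Tenant K/tier1 26 > Tenant R/tier2 21 > Tenant X/tier2 19 > Tenant K/tier2 17 > Tenant U/tier1 15 > Tenant U/tier2 9 > Tenant T/tier2 6.
Tenant T/tier1 (30): +20 → 105 left.
Tenant X tier1 at 29: fill all 25 → 80 left.
Tenant R/tier1 (27): +30 → 50 left.
Tenant K/tier1 (26): +20 → 30 left.
Tenant R tier2 at 21: fill all 10 → 20 left.
Tenant X tier2 at 19: only 20 left, fill 20.
Total = 30×20 + 29×25 + 27×30 + 26×20 + 21×10 + 19×20 = 3245.

3245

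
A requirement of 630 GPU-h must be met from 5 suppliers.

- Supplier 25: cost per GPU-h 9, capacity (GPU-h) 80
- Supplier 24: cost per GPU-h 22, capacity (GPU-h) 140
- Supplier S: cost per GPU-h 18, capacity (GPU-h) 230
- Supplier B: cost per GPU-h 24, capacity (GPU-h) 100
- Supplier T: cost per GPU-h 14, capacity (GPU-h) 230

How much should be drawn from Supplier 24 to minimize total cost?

90

Cheapest first:
Supplier 25 (9): use full 80 — 550 GPU-h to go.
Supplier T (14): use full 230 — 320 GPU-h to go.
Supplier S at 18: take all 230 GPU-h — 90 still needed.
Take 90 from Supplier 24 at 22 to finish.
Supplier B: unused.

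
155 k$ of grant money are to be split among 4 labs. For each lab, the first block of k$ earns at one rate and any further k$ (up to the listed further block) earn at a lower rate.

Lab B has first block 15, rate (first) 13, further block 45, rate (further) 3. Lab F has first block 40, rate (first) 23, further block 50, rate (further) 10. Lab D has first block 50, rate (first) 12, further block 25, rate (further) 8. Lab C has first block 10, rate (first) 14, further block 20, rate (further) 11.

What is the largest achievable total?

Rank every tier by rate: Lab F/tier1 23 > Lab C/tier1 14 > Lab B/tier1 13 > Lab D/tier1 12 > Lab C/tier2 11 > Lab F/tier2 10 > Lab D/tier2 8 > Lab B/tier2 3.
Lab F/tier1 (23): +40 ; 115 left.
Lab C/tier1 (14): +10 ; 105 left.
Fill Lab B tier1 block (15 at 13) ; 90 left.
Lab D/tier1 (12): +50 ; 40 left.
Fill Lab C tier2 block (20 at 11) ; 20 left.
Lab F/tier2: +20 of 50 at 10; pool empty.
Total = 23×40 + 14×10 + 13×15 + 12×50 + 11×20 + 10×20 = 2275.

2275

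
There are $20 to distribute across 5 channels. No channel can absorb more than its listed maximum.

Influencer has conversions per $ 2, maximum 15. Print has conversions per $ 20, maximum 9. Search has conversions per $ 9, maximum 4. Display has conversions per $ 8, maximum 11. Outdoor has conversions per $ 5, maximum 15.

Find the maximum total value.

272

Highest conversions per $ first: Print 20 > Search 9 > Display 8 > Outdoor 5 > Influencer 2.
Print takes 9 to reach its cap of 9 → 11 left.
Search: +4 to 4 (cap) → 7 left.
Only 7 left; Display takes them to reach 7.
Total = 20×9 + 9×4 + 8×7 = 272.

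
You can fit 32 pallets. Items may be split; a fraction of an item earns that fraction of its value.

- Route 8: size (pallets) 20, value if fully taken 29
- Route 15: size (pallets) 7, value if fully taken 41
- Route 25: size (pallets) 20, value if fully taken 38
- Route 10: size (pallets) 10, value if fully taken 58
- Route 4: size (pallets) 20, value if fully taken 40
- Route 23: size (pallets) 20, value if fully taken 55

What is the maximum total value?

140.25

Rank by value-to-size ratio: Route 15 41/7≈5.86, Route 10 58/10≈5.8, Route 23 55/20≈2.75, Route 4 40/20≈2, Route 25 38/20≈1.9, Route 8 29/20≈1.45.
Route 15: take in full, 7 pallets for value 41 → 25 left.
All 10 pallets of Route 10 fit (value 58) → 15 remain.
Only 15 pallets remain; take 15/20 of Route 23 for value 55×15/20 = 41.25.
Total value = 140.25.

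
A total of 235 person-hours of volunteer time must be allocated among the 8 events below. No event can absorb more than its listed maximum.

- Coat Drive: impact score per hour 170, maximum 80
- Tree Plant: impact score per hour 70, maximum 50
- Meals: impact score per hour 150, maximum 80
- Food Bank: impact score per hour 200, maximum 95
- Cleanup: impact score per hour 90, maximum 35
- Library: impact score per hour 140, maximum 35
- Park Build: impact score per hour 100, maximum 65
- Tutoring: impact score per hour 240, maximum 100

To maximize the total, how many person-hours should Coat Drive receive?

Order the events by impact score per hour: Tutoring 240 > Food Bank 200 > Coat Drive 170 > Meals 150 > Library 140 > Park Build 100 > Cleanup 90 > Tree Plant 70.
Tutoring: +100 to 100 (cap) ; 135 left.
Food Bank: +95 to 95 (cap) ; 40 left.
Coat Drive has room for 80 but only 40 remain, so it gets 40.

40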